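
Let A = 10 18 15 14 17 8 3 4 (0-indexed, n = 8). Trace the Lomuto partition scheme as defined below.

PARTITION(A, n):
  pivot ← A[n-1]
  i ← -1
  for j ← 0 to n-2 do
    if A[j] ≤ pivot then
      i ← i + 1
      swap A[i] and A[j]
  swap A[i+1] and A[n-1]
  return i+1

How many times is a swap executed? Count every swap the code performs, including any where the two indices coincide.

2

pivot=4, i=-1
j=0: 10>4, skip
j=1: 18>4, skip
j=2: 15>4, skip
j=3: 14>4, skip
j=4: 17>4, skip
j=5: 8>4, skip
j=6: 3≤4, i=0, swap(0,6) ⇒ 3 18 15 14 17 8 10 4
swap(1,7) ⇒ 3 4 15 14 17 8 10 18; return 1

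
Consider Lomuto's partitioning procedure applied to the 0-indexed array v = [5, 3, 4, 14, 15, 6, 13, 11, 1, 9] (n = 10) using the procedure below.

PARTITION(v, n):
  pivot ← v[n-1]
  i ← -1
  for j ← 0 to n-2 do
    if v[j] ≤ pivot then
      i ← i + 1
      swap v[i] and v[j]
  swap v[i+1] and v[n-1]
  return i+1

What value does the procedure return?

pivot = v[9] = 9; i = -1
j=0: v[0]=5 ≤ 9 → i=0, swap v[0],v[0] (no change) → [5, 3, 4, 14, 15, 6, 13, 11, 1, 9]
j=1: v[1]=3 ≤ 9 → i=1, swap v[1],v[1] (no change) → [5, 3, 4, 14, 15, 6, 13, 11, 1, 9]
j=2: v[2]=4 ≤ 9 → i=2, swap v[2],v[2] (no change) → [5, 3, 4, 14, 15, 6, 13, 11, 1, 9]
j=3: v[3]=14 > 9 → no swap
j=4: v[4]=15 > 9 → no swap
j=5: v[5]=6 ≤ 9 → i=3, swap v[3],v[5] → [5, 3, 4, 6, 15, 14, 13, 11, 1, 9]
j=6: v[6]=13 > 9 → no swap
j=7: v[7]=11 > 9 → no swap
j=8: v[8]=1 ≤ 9 → i=4, swap v[4],v[8] → [5, 3, 4, 6, 1, 14, 13, 11, 15, 9]
final swap v[5],v[9] → [5, 3, 4, 6, 1, 9, 13, 11, 15, 14]; return 5

5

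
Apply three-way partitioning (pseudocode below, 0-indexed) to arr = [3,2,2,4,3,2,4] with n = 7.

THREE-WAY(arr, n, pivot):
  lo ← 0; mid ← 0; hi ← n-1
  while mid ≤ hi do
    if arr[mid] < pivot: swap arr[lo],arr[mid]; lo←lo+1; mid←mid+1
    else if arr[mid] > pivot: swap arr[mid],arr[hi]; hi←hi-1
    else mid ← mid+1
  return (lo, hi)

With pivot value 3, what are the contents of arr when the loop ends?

[2,2,2,3,3,4,4]

pivot = 3; lo=0, mid=0, hi=6
arr[mid]=3=3: mid=1
arr[mid]=2<3: swap arr[0],arr[1]; lo=1,mid=2 → [2,3,2,4,3,2,4]
arr[mid]=2<3: swap arr[1],arr[2]; lo=2,mid=3 → [2,2,3,4,3,2,4]
arr[mid]=4>3: swap arr[3],arr[6]; hi=5 → [2,2,3,4,3,2,4]
arr[mid]=4>3: swap arr[3],arr[5]; hi=4 → [2,2,3,2,3,4,4]
arr[mid]=2<3: swap arr[2],arr[3]; lo=3,mid=4 → [2,2,2,3,3,4,4]
arr[mid]=3=3: mid=5
end: lo=3, hi=4; arr = [2,2,2,3,3,4,4]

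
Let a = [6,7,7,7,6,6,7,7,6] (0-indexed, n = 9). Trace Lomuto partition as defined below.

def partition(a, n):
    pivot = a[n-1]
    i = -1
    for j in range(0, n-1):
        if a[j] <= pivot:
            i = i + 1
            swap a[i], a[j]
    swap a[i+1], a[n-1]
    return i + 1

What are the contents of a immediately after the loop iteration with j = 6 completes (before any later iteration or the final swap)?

pivot=6, i=-1
j=0: 6≤6, i=0, swap(0,0) ⇒ [6,7,7,7,6,6,7,7,6]
j=1: 7>6, skip
j=2: 7>6, skip
j=3: 7>6, skip
j=4: 6≤6, i=1, swap(1,4) ⇒ [6,6,7,7,7,6,7,7,6]
j=5: 6≤6, i=2, swap(2,5) ⇒ [6,6,6,7,7,7,7,7,6]
j=6: 7>6, skip
(after j=6) a = [6,6,6,7,7,7,7,7,6]

[6,6,6,7,7,7,7,7,6]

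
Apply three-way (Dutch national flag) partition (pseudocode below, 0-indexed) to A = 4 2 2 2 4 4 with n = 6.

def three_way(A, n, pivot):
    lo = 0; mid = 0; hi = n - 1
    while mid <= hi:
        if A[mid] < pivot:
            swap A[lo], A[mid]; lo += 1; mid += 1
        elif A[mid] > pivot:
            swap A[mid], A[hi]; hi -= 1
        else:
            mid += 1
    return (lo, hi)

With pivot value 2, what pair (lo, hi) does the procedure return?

lo=0 mid=0 hi=5
4>2: swap(0,5), hi=4 ⇒ 4 2 2 2 4 4
4>2: swap(0,4), hi=3 ⇒ 4 2 2 2 4 4
4>2: swap(0,3), hi=2 ⇒ 2 2 2 4 4 4
2=2: mid=1
2=2: mid=2
2=2: mid=3
done. lo=0 hi=2; A=2 2 2 4 4 4

(0, 2)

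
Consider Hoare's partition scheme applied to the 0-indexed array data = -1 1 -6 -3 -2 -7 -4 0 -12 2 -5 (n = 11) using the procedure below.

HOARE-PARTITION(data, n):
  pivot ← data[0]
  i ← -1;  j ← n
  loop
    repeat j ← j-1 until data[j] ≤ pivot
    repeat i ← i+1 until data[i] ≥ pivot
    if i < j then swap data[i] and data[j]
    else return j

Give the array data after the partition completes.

-5 -12 -6 -3 -2 -7 -4 0 1 2 -1

pivot=-1
j stops at 10 (-5), i stops at 0 (-1); swap ⇒ -5 1 -6 -3 -2 -7 -4 0 -12 2 -1
j stops at 8 (-12), i stops at 1 (1); swap ⇒ -5 -12 -6 -3 -2 -7 -4 0 1 2 -1
j stops at 6, i stops at 7; i≥j ⇒ return 6. data=-5 -12 -6 -3 -2 -7 -4 0 1 2 -1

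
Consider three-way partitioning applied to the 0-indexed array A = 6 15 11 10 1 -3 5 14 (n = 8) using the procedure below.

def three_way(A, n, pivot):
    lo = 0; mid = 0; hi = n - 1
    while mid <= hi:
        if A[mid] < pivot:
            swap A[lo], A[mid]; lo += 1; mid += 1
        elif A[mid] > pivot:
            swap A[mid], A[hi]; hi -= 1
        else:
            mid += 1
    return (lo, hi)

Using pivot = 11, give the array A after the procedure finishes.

6 5 10 1 -3 11 14 15

pivot = 11; lo=0, mid=0, hi=7
A[mid]=6<11: swap A[0],A[0]; lo=1,mid=1 → 6 15 11 10 1 -3 5 14
A[mid]=15>11: swap A[1],A[7]; hi=6 → 6 14 11 10 1 -3 5 15
A[mid]=14>11: swap A[1],A[6]; hi=5 → 6 5 11 10 1 -3 14 15
A[mid]=5<11: swap A[1],A[1]; lo=2,mid=2 → 6 5 11 10 1 -3 14 15
A[mid]=11=11: mid=3
A[mid]=10<11: swap A[2],A[3]; lo=3,mid=4 → 6 5 10 11 1 -3 14 15
A[mid]=1<11: swap A[3],A[4]; lo=4,mid=5 → 6 5 10 1 11 -3 14 15
A[mid]=-3<11: swap A[4],A[5]; lo=5,mid=6 → 6 5 10 1 -3 11 14 15
end: lo=5, hi=5; A = 6 5 10 1 -3 11 14 15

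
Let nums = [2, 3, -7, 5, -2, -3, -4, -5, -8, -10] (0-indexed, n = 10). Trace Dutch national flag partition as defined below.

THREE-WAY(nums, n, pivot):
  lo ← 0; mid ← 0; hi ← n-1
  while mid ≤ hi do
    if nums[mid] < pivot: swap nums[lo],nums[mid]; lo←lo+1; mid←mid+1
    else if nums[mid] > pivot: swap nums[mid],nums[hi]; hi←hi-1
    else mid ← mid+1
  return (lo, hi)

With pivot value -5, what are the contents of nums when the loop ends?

lo=0 mid=0 hi=9
2>-5: swap(0,9), hi=8 ⇒ [-10, 3, -7, 5, -2, -3, -4, -5, -8, 2]
-10<-5: swap(0,0), lo=1 mid=1 ⇒ [-10, 3, -7, 5, -2, -3, -4, -5, -8, 2]
3>-5: swap(1,8), hi=7 ⇒ [-10, -8, -7, 5, -2, -3, -4, -5, 3, 2]
-8<-5: swap(1,1), lo=2 mid=2 ⇒ [-10, -8, -7, 5, -2, -3, -4, -5, 3, 2]
-7<-5: swap(2,2), lo=3 mid=3 ⇒ [-10, -8, -7, 5, -2, -3, -4, -5, 3, 2]
5>-5: swap(3,7), hi=6 ⇒ [-10, -8, -7, -5, -2, -3, -4, 5, 3, 2]
-5=-5: mid=4
-2>-5: swap(4,6), hi=5 ⇒ [-10, -8, -7, -5, -4, -3, -2, 5, 3, 2]
-4>-5: swap(4,5), hi=4 ⇒ [-10, -8, -7, -5, -3, -4, -2, 5, 3, 2]
-3>-5: swap(4,4), hi=3 ⇒ [-10, -8, -7, -5, -3, -4, -2, 5, 3, 2]
done. lo=3 hi=3; nums=[-10, -8, -7, -5, -3, -4, -2, 5, 3, 2]

[-10, -8, -7, -5, -3, -4, -2, 5, 3, 2]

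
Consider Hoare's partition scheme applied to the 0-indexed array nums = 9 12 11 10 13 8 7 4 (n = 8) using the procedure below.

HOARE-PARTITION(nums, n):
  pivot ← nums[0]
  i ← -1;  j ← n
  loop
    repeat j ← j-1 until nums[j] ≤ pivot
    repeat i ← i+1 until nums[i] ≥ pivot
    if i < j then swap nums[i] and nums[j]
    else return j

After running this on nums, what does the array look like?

4 7 8 10 13 11 12 9

pivot=9
j stops at 7 (4), i stops at 0 (9); swap ⇒ 4 12 11 10 13 8 7 9
j stops at 6 (7), i stops at 1 (12); swap ⇒ 4 7 11 10 13 8 12 9
j stops at 5 (8), i stops at 2 (11); swap ⇒ 4 7 8 10 13 11 12 9
j stops at 2, i stops at 3; i≥j ⇒ return 2. nums=4 7 8 10 13 11 12 9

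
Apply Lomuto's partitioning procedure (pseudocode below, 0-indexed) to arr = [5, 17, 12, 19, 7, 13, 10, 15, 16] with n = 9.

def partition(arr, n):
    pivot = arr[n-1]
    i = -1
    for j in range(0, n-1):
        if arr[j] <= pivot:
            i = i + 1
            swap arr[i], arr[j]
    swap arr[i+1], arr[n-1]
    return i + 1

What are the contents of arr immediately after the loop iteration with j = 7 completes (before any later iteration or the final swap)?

[5, 12, 7, 13, 10, 15, 17, 19, 16]

pivot = arr[8] = 16; i = -1
j=0: arr[0]=5 ≤ 16 → i=0, swap arr[0],arr[0] (no change) → [5, 17, 12, 19, 7, 13, 10, 15, 16]
j=1: arr[1]=17 > 16 → no swap
j=2: arr[2]=12 ≤ 16 → i=1, swap arr[1],arr[2] → [5, 12, 17, 19, 7, 13, 10, 15, 16]
j=3: arr[3]=19 > 16 → no swap
j=4: arr[4]=7 ≤ 16 → i=2, swap arr[2],arr[4] → [5, 12, 7, 19, 17, 13, 10, 15, 16]
j=5: arr[5]=13 ≤ 16 → i=3, swap arr[3],arr[5] → [5, 12, 7, 13, 17, 19, 10, 15, 16]
j=6: arr[6]=10 ≤ 16 → i=4, swap arr[4],arr[6] → [5, 12, 7, 13, 10, 19, 17, 15, 16]
j=7: arr[7]=15 ≤ 16 → i=5, swap arr[5],arr[7] → [5, 12, 7, 13, 10, 15, 17, 19, 16]
(after j=7) arr = [5, 12, 7, 13, 10, 15, 17, 19, 16]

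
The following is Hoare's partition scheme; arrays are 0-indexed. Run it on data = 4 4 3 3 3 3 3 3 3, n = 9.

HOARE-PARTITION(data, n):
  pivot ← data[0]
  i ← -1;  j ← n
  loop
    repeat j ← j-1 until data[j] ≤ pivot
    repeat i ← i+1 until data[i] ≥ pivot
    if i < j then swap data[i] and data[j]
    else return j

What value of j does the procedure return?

pivot=4
j stops at 8 (3), i stops at 0 (4); swap ⇒ 3 4 3 3 3 3 3 3 4
j stops at 7 (3), i stops at 1 (4); swap ⇒ 3 3 3 3 3 3 3 4 4
j stops at 6, i stops at 7; i≥j ⇒ return 6. data=3 3 3 3 3 3 3 4 4

6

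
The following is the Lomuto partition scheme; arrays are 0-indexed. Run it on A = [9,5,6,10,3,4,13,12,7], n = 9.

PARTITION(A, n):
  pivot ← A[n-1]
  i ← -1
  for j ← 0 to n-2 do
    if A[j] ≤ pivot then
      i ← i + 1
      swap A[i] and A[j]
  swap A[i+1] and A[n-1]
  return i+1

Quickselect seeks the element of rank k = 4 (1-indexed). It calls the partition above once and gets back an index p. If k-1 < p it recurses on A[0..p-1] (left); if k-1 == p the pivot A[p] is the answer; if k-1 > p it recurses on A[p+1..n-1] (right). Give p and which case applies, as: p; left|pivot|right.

4; left

pivot = A[8] = 7; i = -1
j=0: A[0]=9 > 7 → no swap
j=1: A[1]=5 ≤ 7 → i=0, swap A[0],A[1] → [5,9,6,10,3,4,13,12,7]
j=2: A[2]=6 ≤ 7 → i=1, swap A[1],A[2] → [5,6,9,10,3,4,13,12,7]
j=3: A[3]=10 > 7 → no swap
j=4: A[4]=3 ≤ 7 → i=2, swap A[2],A[4] → [5,6,3,10,9,4,13,12,7]
j=5: A[5]=4 ≤ 7 → i=3, swap A[3],A[5] → [5,6,3,4,9,10,13,12,7]
j=6: A[6]=13 > 7 → no swap
j=7: A[7]=12 > 7 → no swap
final swap A[4],A[8] → [5,6,3,4,7,10,13,12,9]; return 4
p = 4; k-1 = 3 < 4 ⇒ left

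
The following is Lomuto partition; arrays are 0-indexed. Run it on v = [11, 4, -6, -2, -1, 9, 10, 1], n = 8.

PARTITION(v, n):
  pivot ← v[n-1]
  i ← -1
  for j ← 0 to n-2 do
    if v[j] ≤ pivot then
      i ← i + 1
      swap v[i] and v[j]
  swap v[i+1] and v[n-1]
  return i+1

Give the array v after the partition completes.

[-6, -2, -1, 1, 11, 9, 10, 4]

pivot=1, i=-1
j=0: 11>1, skip
j=1: 4>1, skip
j=2: -6≤1, i=0, swap(0,2) ⇒ [-6, 4, 11, -2, -1, 9, 10, 1]
j=3: -2≤1, i=1, swap(1,3) ⇒ [-6, -2, 11, 4, -1, 9, 10, 1]
j=4: -1≤1, i=2, swap(2,4) ⇒ [-6, -2, -1, 4, 11, 9, 10, 1]
j=5: 9>1, skip
j=6: 10>1, skip
swap(3,7) ⇒ [-6, -2, -1, 1, 11, 9, 10, 4]; return 3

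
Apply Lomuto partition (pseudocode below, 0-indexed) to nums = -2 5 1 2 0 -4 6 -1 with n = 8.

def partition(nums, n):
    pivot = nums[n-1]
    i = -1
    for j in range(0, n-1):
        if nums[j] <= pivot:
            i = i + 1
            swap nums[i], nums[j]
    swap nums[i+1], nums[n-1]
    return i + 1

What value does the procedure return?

pivot=-1, i=-1
j=0: -2≤-1, i=0, swap(0,0) ⇒ -2 5 1 2 0 -4 6 -1
j=1: 5>-1, skip
j=2: 1>-1, skip
j=3: 2>-1, skip
j=4: 0>-1, skip
j=5: -4≤-1, i=1, swap(1,5) ⇒ -2 -4 1 2 0 5 6 -1
j=6: 6>-1, skip
swap(2,7) ⇒ -2 -4 -1 2 0 5 6 1; return 2

2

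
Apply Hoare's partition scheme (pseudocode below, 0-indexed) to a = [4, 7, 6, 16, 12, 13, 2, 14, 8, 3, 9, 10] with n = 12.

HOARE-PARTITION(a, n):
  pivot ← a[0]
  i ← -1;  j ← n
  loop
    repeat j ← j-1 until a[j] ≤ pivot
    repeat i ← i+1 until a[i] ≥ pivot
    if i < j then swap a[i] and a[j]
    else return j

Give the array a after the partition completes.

[3, 2, 6, 16, 12, 13, 7, 14, 8, 4, 9, 10]

pivot=4
j stops at 9 (3), i stops at 0 (4); swap ⇒ [3, 7, 6, 16, 12, 13, 2, 14, 8, 4, 9, 10]
j stops at 6 (2), i stops at 1 (7); swap ⇒ [3, 2, 6, 16, 12, 13, 7, 14, 8, 4, 9, 10]
j stops at 1, i stops at 2; i≥j ⇒ return 1. a=[3, 2, 6, 16, 12, 13, 7, 14, 8, 4, 9, 10]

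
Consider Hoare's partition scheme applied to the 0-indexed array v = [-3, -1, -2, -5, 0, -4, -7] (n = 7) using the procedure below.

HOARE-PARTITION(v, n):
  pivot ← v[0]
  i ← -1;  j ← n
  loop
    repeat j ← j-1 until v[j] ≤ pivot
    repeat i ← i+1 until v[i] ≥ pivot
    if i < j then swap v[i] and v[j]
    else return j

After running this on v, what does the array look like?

pivot = v[0] = -3; i = -1, j = 7
j→6 (v[6]=-7≤-3), i→0 (v[0]=-3≥-3); i<j, swap → [-7, -1, -2, -5, 0, -4, -3]
j→5 (v[5]=-4≤-3), i→1 (v[1]=-1≥-3); i<j, swap → [-7, -4, -2, -5, 0, -1, -3]
j→3 (v[3]=-5≤-3), i→2 (v[2]=-2≥-3); i<j, swap → [-7, -4, -5, -2, 0, -1, -3]
j→2, i→3; i≥j, return j=2. v = [-7, -4, -5, -2, 0, -1, -3]

[-7, -4, -5, -2, 0, -1, -3]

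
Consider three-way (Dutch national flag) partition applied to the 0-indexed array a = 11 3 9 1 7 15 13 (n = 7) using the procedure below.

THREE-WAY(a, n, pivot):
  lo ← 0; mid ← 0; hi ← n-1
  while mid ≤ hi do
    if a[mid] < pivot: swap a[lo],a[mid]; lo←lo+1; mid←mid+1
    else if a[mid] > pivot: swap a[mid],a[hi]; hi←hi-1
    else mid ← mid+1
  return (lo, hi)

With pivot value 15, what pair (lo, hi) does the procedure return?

(6, 6)

lo=0 mid=0 hi=6
11<15: swap(0,0), lo=1 mid=1 ⇒ 11 3 9 1 7 15 13
3<15: swap(1,1), lo=2 mid=2 ⇒ 11 3 9 1 7 15 13
9<15: swap(2,2), lo=3 mid=3 ⇒ 11 3 9 1 7 15 13
1<15: swap(3,3), lo=4 mid=4 ⇒ 11 3 9 1 7 15 13
7<15: swap(4,4), lo=5 mid=5 ⇒ 11 3 9 1 7 15 13
15=15: mid=6
13<15: swap(5,6), lo=6 mid=7 ⇒ 11 3 9 1 7 13 15
done. lo=6 hi=6; a=11 3 9 1 7 13 15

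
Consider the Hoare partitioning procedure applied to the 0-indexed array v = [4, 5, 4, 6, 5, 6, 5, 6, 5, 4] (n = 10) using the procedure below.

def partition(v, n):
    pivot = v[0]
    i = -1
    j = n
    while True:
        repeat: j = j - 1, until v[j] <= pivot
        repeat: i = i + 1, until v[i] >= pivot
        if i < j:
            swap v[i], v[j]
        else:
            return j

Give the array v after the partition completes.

[4, 4, 5, 6, 5, 6, 5, 6, 5, 4]

pivot = v[0] = 4; i = -1, j = 10
j→9 (v[9]=4≤4), i→0 (v[0]=4≥4); i<j, swap → [4, 5, 4, 6, 5, 6, 5, 6, 5, 4]
j→2 (v[2]=4≤4), i→1 (v[1]=5≥4); i<j, swap → [4, 4, 5, 6, 5, 6, 5, 6, 5, 4]
j→1, i→2; i≥j, return j=1. v = [4, 4, 5, 6, 5, 6, 5, 6, 5, 4]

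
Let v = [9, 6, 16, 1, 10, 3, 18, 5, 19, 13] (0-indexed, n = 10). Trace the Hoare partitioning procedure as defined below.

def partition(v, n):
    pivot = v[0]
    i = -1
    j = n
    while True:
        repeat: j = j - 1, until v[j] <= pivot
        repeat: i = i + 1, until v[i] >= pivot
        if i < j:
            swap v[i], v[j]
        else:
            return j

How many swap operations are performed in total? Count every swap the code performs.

pivot=9
j stops at 7 (5), i stops at 0 (9); swap ⇒ [5, 6, 16, 1, 10, 3, 18, 9, 19, 13]
j stops at 5 (3), i stops at 2 (16); swap ⇒ [5, 6, 3, 1, 10, 16, 18, 9, 19, 13]
j stops at 3, i stops at 4; i≥j ⇒ return 3. v=[5, 6, 3, 1, 10, 16, 18, 9, 19, 13]

2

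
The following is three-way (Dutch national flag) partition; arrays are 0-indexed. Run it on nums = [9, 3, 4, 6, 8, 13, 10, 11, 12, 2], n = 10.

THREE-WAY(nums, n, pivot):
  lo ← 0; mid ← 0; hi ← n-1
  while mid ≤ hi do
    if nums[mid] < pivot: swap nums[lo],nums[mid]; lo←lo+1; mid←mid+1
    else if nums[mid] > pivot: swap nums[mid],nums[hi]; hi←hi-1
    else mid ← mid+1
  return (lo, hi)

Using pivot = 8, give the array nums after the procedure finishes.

[2, 3, 4, 6, 8, 10, 11, 12, 13, 9]

pivot = 8; lo=0, mid=0, hi=9
nums[mid]=9>8: swap nums[0],nums[9]; hi=8 → [2, 3, 4, 6, 8, 13, 10, 11, 12, 9]
nums[mid]=2<8: swap nums[0],nums[0]; lo=1,mid=1 → [2, 3, 4, 6, 8, 13, 10, 11, 12, 9]
nums[mid]=3<8: swap nums[1],nums[1]; lo=2,mid=2 → [2, 3, 4, 6, 8, 13, 10, 11, 12, 9]
nums[mid]=4<8: swap nums[2],nums[2]; lo=3,mid=3 → [2, 3, 4, 6, 8, 13, 10, 11, 12, 9]
nums[mid]=6<8: swap nums[3],nums[3]; lo=4,mid=4 → [2, 3, 4, 6, 8, 13, 10, 11, 12, 9]
nums[mid]=8=8: mid=5
nums[mid]=13>8: swap nums[5],nums[8]; hi=7 → [2, 3, 4, 6, 8, 12, 10, 11, 13, 9]
nums[mid]=12>8: swap nums[5],nums[7]; hi=6 → [2, 3, 4, 6, 8, 11, 10, 12, 13, 9]
nums[mid]=11>8: swap nums[5],nums[6]; hi=5 → [2, 3, 4, 6, 8, 10, 11, 12, 13, 9]
nums[mid]=10>8: swap nums[5],nums[5]; hi=4 → [2, 3, 4, 6, 8, 10, 11, 12, 13, 9]
end: lo=4, hi=4; nums = [2, 3, 4, 6, 8, 10, 11, 12, 13, 9]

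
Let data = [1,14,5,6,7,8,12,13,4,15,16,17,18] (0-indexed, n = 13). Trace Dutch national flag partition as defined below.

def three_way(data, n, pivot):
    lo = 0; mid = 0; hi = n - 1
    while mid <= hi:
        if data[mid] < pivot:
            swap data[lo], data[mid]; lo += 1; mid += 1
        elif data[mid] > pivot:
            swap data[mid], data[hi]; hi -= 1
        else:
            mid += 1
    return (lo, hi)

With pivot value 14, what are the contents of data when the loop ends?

[1,5,6,7,8,12,13,4,14,16,17,18,15]

lo=0 mid=0 hi=12
1<14: swap(0,0), lo=1 mid=1 ⇒ [1,14,5,6,7,8,12,13,4,15,16,17,18]
14=14: mid=2
5<14: swap(1,2), lo=2 mid=3 ⇒ [1,5,14,6,7,8,12,13,4,15,16,17,18]
6<14: swap(2,3), lo=3 mid=4 ⇒ [1,5,6,14,7,8,12,13,4,15,16,17,18]
7<14: swap(3,4), lo=4 mid=5 ⇒ [1,5,6,7,14,8,12,13,4,15,16,17,18]
8<14: swap(4,5), lo=5 mid=6 ⇒ [1,5,6,7,8,14,12,13,4,15,16,17,18]
12<14: swap(5,6), lo=6 mid=7 ⇒ [1,5,6,7,8,12,14,13,4,15,16,17,18]
13<14: swap(6,7), lo=7 mid=8 ⇒ [1,5,6,7,8,12,13,14,4,15,16,17,18]
4<14: swap(7,8), lo=8 mid=9 ⇒ [1,5,6,7,8,12,13,4,14,15,16,17,18]
15>14: swap(9,12), hi=11 ⇒ [1,5,6,7,8,12,13,4,14,18,16,17,15]
18>14: swap(9,11), hi=10 ⇒ [1,5,6,7,8,12,13,4,14,17,16,18,15]
17>14: swap(9,10), hi=9 ⇒ [1,5,6,7,8,12,13,4,14,16,17,18,15]
16>14: swap(9,9), hi=8 ⇒ [1,5,6,7,8,12,13,4,14,16,17,18,15]
done. lo=8 hi=8; data=[1,5,6,7,8,12,13,4,14,16,17,18,15]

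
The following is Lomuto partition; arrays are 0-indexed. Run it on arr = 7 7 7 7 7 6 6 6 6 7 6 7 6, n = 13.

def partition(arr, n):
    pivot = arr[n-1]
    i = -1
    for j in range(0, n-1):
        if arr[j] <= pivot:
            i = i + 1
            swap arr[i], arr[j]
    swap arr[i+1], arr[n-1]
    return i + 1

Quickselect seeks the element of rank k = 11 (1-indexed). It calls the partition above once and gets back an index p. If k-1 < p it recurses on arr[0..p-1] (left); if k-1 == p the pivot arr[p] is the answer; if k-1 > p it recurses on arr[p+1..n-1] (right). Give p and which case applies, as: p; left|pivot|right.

pivot=6, i=-1
j=0: 7>6, skip
j=1: 7>6, skip
j=2: 7>6, skip
j=3: 7>6, skip
j=4: 7>6, skip
j=5: 6≤6, i=0, swap(0,5) ⇒ 6 7 7 7 7 7 6 6 6 7 6 7 6
j=6: 6≤6, i=1, swap(1,6) ⇒ 6 6 7 7 7 7 7 6 6 7 6 7 6
j=7: 6≤6, i=2, swap(2,7) ⇒ 6 6 6 7 7 7 7 7 6 7 6 7 6
j=8: 6≤6, i=3, swap(3,8) ⇒ 6 6 6 6 7 7 7 7 7 7 6 7 6
j=9: 7>6, skip
j=10: 6≤6, i=4, swap(4,10) ⇒ 6 6 6 6 6 7 7 7 7 7 7 7 6
j=11: 7>6, skip
swap(5,12) ⇒ 6 6 6 6 6 6 7 7 7 7 7 7 7; return 5
p = 5; k-1 = 10 > 5 ⇒ right

5; right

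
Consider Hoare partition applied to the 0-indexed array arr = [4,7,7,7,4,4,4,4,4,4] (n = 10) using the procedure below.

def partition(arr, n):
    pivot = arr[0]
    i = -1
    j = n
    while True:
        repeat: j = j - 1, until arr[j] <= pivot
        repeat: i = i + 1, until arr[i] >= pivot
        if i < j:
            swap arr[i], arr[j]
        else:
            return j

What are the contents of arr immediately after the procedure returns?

pivot = arr[0] = 4; i = -1, j = 10
j→9 (arr[9]=4≤4), i→0 (arr[0]=4≥4); i<j, swap → [4,7,7,7,4,4,4,4,4,4]
j→8 (arr[8]=4≤4), i→1 (arr[1]=7≥4); i<j, swap → [4,4,7,7,4,4,4,4,7,4]
j→7 (arr[7]=4≤4), i→2 (arr[2]=7≥4); i<j, swap → [4,4,4,7,4,4,4,7,7,4]
j→6 (arr[6]=4≤4), i→3 (arr[3]=7≥4); i<j, swap → [4,4,4,4,4,4,7,7,7,4]
j→5 (arr[5]=4≤4), i→4 (arr[4]=4≥4); i<j, swap → [4,4,4,4,4,4,7,7,7,4]
j→4, i→5; i≥j, return j=4. arr = [4,4,4,4,4,4,7,7,7,4]

[4,4,4,4,4,4,7,7,7,4]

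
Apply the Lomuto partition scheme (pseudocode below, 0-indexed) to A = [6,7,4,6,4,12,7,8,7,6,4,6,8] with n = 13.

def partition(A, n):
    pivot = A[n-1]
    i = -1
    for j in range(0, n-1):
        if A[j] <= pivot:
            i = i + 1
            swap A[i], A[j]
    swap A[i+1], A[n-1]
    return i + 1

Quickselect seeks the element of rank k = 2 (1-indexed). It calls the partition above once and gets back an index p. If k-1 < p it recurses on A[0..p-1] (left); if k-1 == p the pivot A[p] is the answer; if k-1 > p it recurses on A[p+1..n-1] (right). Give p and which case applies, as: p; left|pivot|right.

pivot = A[12] = 8; i = -1
j=0: A[0]=6 ≤ 8 → i=0, swap A[0],A[0] (no change) → [6,7,4,6,4,12,7,8,7,6,4,6,8]
j=1: A[1]=7 ≤ 8 → i=1, swap A[1],A[1] (no change) → [6,7,4,6,4,12,7,8,7,6,4,6,8]
j=2: A[2]=4 ≤ 8 → i=2, swap A[2],A[2] (no change) → [6,7,4,6,4,12,7,8,7,6,4,6,8]
j=3: A[3]=6 ≤ 8 → i=3, swap A[3],A[3] (no change) → [6,7,4,6,4,12,7,8,7,6,4,6,8]
j=4: A[4]=4 ≤ 8 → i=4, swap A[4],A[4] (no change) → [6,7,4,6,4,12,7,8,7,6,4,6,8]
j=5: A[5]=12 > 8 → no swap
j=6: A[6]=7 ≤ 8 → i=5, swap A[5],A[6] → [6,7,4,6,4,7,12,8,7,6,4,6,8]
j=7: A[7]=8 ≤ 8 → i=6, swap A[6],A[7] → [6,7,4,6,4,7,8,12,7,6,4,6,8]
j=8: A[8]=7 ≤ 8 → i=7, swap A[7],A[8] → [6,7,4,6,4,7,8,7,12,6,4,6,8]
j=9: A[9]=6 ≤ 8 → i=8, swap A[8],A[9] → [6,7,4,6,4,7,8,7,6,12,4,6,8]
j=10: A[10]=4 ≤ 8 → i=9, swap A[9],A[10] → [6,7,4,6,4,7,8,7,6,4,12,6,8]
j=11: A[11]=6 ≤ 8 → i=10, swap A[10],A[11] → [6,7,4,6,4,7,8,7,6,4,6,12,8]
final swap A[11],A[12] → [6,7,4,6,4,7,8,7,6,4,6,8,12]; return 11
p = 11; k-1 = 1 < 11 ⇒ left

11; left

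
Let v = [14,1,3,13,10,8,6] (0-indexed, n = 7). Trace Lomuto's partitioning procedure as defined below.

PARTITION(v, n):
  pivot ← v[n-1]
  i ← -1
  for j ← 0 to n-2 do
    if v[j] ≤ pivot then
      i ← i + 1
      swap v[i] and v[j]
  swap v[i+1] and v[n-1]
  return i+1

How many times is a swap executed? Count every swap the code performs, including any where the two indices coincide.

pivot = v[6] = 6; i = -1
j=0: v[0]=14 > 6 → no swap
j=1: v[1]=1 ≤ 6 → i=0, swap v[0],v[1] → [1,14,3,13,10,8,6]
j=2: v[2]=3 ≤ 6 → i=1, swap v[1],v[2] → [1,3,14,13,10,8,6]
j=3: v[3]=13 > 6 → no swap
j=4: v[4]=10 > 6 → no swap
j=5: v[5]=8 > 6 → no swap
final swap v[2],v[6] → [1,3,6,13,10,8,14]; return 2

3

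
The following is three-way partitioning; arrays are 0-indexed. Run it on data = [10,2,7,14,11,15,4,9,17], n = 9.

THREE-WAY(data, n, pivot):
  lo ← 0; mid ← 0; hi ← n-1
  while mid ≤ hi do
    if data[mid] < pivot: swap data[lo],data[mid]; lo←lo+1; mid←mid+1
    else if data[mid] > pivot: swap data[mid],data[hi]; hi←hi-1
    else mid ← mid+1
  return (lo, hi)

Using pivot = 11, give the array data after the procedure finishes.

lo=0 mid=0 hi=8
10<11: swap(0,0), lo=1 mid=1 ⇒ [10,2,7,14,11,15,4,9,17]
2<11: swap(1,1), lo=2 mid=2 ⇒ [10,2,7,14,11,15,4,9,17]
7<11: swap(2,2), lo=3 mid=3 ⇒ [10,2,7,14,11,15,4,9,17]
14>11: swap(3,8), hi=7 ⇒ [10,2,7,17,11,15,4,9,14]
17>11: swap(3,7), hi=6 ⇒ [10,2,7,9,11,15,4,17,14]
9<11: swap(3,3), lo=4 mid=4 ⇒ [10,2,7,9,11,15,4,17,14]
11=11: mid=5
15>11: swap(5,6), hi=5 ⇒ [10,2,7,9,11,4,15,17,14]
4<11: swap(4,5), lo=5 mid=6 ⇒ [10,2,7,9,4,11,15,17,14]
done. lo=5 hi=5; data=[10,2,7,9,4,11,15,17,14]

[10,2,7,9,4,11,15,17,14]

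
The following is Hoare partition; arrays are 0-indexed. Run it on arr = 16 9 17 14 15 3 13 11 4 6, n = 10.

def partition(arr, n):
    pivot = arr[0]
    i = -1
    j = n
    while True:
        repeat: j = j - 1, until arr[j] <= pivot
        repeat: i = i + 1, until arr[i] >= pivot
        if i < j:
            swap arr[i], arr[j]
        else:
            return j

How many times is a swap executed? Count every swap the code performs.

2

pivot = arr[0] = 16; i = -1, j = 10
j→9 (arr[9]=6≤16), i→0 (arr[0]=16≥16); i<j, swap → 6 9 17 14 15 3 13 11 4 16
j→8 (arr[8]=4≤16), i→2 (arr[2]=17≥16); i<j, swap → 6 9 4 14 15 3 13 11 17 16
j→7, i→8; i≥j, return j=7. arr = 6 9 4 14 15 3 13 11 17 16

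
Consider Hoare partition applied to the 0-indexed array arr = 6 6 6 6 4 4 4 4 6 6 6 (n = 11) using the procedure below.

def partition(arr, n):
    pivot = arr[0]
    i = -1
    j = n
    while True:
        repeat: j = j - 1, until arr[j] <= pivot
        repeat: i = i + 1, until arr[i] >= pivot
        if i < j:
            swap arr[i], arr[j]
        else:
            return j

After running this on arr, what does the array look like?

pivot=6
j stops at 10 (6), i stops at 0 (6); swap ⇒ 6 6 6 6 4 4 4 4 6 6 6
j stops at 9 (6), i stops at 1 (6); swap ⇒ 6 6 6 6 4 4 4 4 6 6 6
j stops at 8 (6), i stops at 2 (6); swap ⇒ 6 6 6 6 4 4 4 4 6 6 6
j stops at 7 (4), i stops at 3 (6); swap ⇒ 6 6 6 4 4 4 4 6 6 6 6
j stops at 6, i stops at 7; i≥j ⇒ return 6. arr=6 6 6 4 4 4 4 6 6 6 6

6 6 6 4 4 4 4 6 6 6 6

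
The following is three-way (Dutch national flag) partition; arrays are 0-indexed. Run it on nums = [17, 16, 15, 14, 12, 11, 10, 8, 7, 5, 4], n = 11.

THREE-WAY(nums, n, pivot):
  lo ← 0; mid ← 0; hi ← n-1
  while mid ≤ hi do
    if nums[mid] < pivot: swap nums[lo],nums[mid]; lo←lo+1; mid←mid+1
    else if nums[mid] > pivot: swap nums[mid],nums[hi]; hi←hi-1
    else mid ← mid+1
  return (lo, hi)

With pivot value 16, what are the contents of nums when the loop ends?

[4, 15, 14, 12, 11, 10, 8, 7, 5, 16, 17]

lo=0 mid=0 hi=10
17>16: swap(0,10), hi=9 ⇒ [4, 16, 15, 14, 12, 11, 10, 8, 7, 5, 17]
4<16: swap(0,0), lo=1 mid=1 ⇒ [4, 16, 15, 14, 12, 11, 10, 8, 7, 5, 17]
16=16: mid=2
15<16: swap(1,2), lo=2 mid=3 ⇒ [4, 15, 16, 14, 12, 11, 10, 8, 7, 5, 17]
14<16: swap(2,3), lo=3 mid=4 ⇒ [4, 15, 14, 16, 12, 11, 10, 8, 7, 5, 17]
12<16: swap(3,4), lo=4 mid=5 ⇒ [4, 15, 14, 12, 16, 11, 10, 8, 7, 5, 17]
11<16: swap(4,5), lo=5 mid=6 ⇒ [4, 15, 14, 12, 11, 16, 10, 8, 7, 5, 17]
10<16: swap(5,6), lo=6 mid=7 ⇒ [4, 15, 14, 12, 11, 10, 16, 8, 7, 5, 17]
8<16: swap(6,7), lo=7 mid=8 ⇒ [4, 15, 14, 12, 11, 10, 8, 16, 7, 5, 17]
7<16: swap(7,8), lo=8 mid=9 ⇒ [4, 15, 14, 12, 11, 10, 8, 7, 16, 5, 17]
5<16: swap(8,9), lo=9 mid=10 ⇒ [4, 15, 14, 12, 11, 10, 8, 7, 5, 16, 17]
done. lo=9 hi=9; nums=[4, 15, 14, 12, 11, 10, 8, 7, 5, 16, 17]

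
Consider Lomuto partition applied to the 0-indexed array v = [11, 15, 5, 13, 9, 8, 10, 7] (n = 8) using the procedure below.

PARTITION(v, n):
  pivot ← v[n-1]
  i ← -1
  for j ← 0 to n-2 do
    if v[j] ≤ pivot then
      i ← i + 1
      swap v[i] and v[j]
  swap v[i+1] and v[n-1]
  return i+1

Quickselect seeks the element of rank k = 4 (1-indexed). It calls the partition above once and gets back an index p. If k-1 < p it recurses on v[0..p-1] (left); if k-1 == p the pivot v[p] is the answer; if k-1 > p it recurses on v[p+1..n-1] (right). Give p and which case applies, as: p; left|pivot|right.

pivot=7, i=-1
j=0: 11>7, skip
j=1: 15>7, skip
j=2: 5≤7, i=0, swap(0,2) ⇒ [5, 15, 11, 13, 9, 8, 10, 7]
j=3: 13>7, skip
j=4: 9>7, skip
j=5: 8>7, skip
j=6: 10>7, skip
swap(1,7) ⇒ [5, 7, 11, 13, 9, 8, 10, 15]; return 1
p = 1; k-1 = 3 > 1 ⇒ right

1; right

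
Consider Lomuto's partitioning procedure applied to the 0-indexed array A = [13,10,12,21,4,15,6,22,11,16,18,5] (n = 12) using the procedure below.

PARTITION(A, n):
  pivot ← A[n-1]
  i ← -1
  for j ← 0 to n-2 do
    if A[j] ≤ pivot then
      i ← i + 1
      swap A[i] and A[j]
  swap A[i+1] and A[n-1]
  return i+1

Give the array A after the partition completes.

pivot = A[11] = 5; i = -1
j=0: A[0]=13 > 5 → no swap
j=1: A[1]=10 > 5 → no swap
j=2: A[2]=12 > 5 → no swap
j=3: A[3]=21 > 5 → no swap
j=4: A[4]=4 ≤ 5 → i=0, swap A[0],A[4] → [4,10,12,21,13,15,6,22,11,16,18,5]
j=5: A[5]=15 > 5 → no swap
j=6: A[6]=6 > 5 → no swap
j=7: A[7]=22 > 5 → no swap
j=8: A[8]=11 > 5 → no swap
j=9: A[9]=16 > 5 → no swap
j=10: A[10]=18 > 5 → no swap
final swap A[1],A[11] → [4,5,12,21,13,15,6,22,11,16,18,10]; return 1

[4,5,12,21,13,15,6,22,11,16,18,10]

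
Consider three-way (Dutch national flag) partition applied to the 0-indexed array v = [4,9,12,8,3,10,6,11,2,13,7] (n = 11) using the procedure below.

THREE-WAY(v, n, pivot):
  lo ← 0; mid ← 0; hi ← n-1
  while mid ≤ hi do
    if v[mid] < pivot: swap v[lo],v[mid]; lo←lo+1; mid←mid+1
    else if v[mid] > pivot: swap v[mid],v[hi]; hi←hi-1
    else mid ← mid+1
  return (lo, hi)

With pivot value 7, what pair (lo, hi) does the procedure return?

pivot = 7; lo=0, mid=0, hi=10
v[mid]=4<7: swap v[0],v[0]; lo=1,mid=1 → [4,9,12,8,3,10,6,11,2,13,7]
v[mid]=9>7: swap v[1],v[10]; hi=9 → [4,7,12,8,3,10,6,11,2,13,9]
v[mid]=7=7: mid=2
v[mid]=12>7: swap v[2],v[9]; hi=8 → [4,7,13,8,3,10,6,11,2,12,9]
v[mid]=13>7: swap v[2],v[8]; hi=7 → [4,7,2,8,3,10,6,11,13,12,9]
v[mid]=2<7: swap v[1],v[2]; lo=2,mid=3 → [4,2,7,8,3,10,6,11,13,12,9]
v[mid]=8>7: swap v[3],v[7]; hi=6 → [4,2,7,11,3,10,6,8,13,12,9]
v[mid]=11>7: swap v[3],v[6]; hi=5 → [4,2,7,6,3,10,11,8,13,12,9]
v[mid]=6<7: swap v[2],v[3]; lo=3,mid=4 → [4,2,6,7,3,10,11,8,13,12,9]
v[mid]=3<7: swap v[3],v[4]; lo=4,mid=5 → [4,2,6,3,7,10,11,8,13,12,9]
v[mid]=10>7: swap v[5],v[5]; hi=4 → [4,2,6,3,7,10,11,8,13,12,9]
end: lo=4, hi=4; v = [4,2,6,3,7,10,11,8,13,12,9]

(4, 4)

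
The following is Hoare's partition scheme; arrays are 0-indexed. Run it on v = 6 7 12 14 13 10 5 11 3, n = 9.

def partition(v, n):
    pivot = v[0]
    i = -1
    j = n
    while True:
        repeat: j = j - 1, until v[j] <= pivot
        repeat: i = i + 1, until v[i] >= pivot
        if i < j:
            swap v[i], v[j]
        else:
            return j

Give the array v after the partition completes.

pivot=6
j stops at 8 (3), i stops at 0 (6); swap ⇒ 3 7 12 14 13 10 5 11 6
j stops at 6 (5), i stops at 1 (7); swap ⇒ 3 5 12 14 13 10 7 11 6
j stops at 1, i stops at 2; i≥j ⇒ return 1. v=3 5 12 14 13 10 7 11 6

3 5 12 14 13 10 7 11 6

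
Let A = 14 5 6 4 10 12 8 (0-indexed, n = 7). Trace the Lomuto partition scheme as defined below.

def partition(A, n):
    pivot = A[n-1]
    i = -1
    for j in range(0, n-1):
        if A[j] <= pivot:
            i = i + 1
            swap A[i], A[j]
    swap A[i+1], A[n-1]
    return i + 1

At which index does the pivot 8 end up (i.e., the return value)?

pivot = A[6] = 8; i = -1
j=0: A[0]=14 > 8 → no swap
j=1: A[1]=5 ≤ 8 → i=0, swap A[0],A[1] → 5 14 6 4 10 12 8
j=2: A[2]=6 ≤ 8 → i=1, swap A[1],A[2] → 5 6 14 4 10 12 8
j=3: A[3]=4 ≤ 8 → i=2, swap A[2],A[3] → 5 6 4 14 10 12 8
j=4: A[4]=10 > 8 → no swap
j=5: A[5]=12 > 8 → no swap
final swap A[3],A[6] → 5 6 4 8 10 12 14; return 3

3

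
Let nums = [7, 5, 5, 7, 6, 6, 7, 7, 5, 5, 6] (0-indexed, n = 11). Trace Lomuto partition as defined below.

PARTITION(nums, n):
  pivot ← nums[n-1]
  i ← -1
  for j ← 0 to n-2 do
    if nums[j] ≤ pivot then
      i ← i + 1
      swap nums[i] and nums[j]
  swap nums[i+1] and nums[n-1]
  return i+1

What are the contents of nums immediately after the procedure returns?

pivot = nums[10] = 6; i = -1
j=0: nums[0]=7 > 6 → no swap
j=1: nums[1]=5 ≤ 6 → i=0, swap nums[0],nums[1] → [5, 7, 5, 7, 6, 6, 7, 7, 5, 5, 6]
j=2: nums[2]=5 ≤ 6 → i=1, swap nums[1],nums[2] → [5, 5, 7, 7, 6, 6, 7, 7, 5, 5, 6]
j=3: nums[3]=7 > 6 → no swap
j=4: nums[4]=6 ≤ 6 → i=2, swap nums[2],nums[4] → [5, 5, 6, 7, 7, 6, 7, 7, 5, 5, 6]
j=5: nums[5]=6 ≤ 6 → i=3, swap nums[3],nums[5] → [5, 5, 6, 6, 7, 7, 7, 7, 5, 5, 6]
j=6: nums[6]=7 > 6 → no swap
j=7: nums[7]=7 > 6 → no swap
j=8: nums[8]=5 ≤ 6 → i=4, swap nums[4],nums[8] → [5, 5, 6, 6, 5, 7, 7, 7, 7, 5, 6]
j=9: nums[9]=5 ≤ 6 → i=5, swap nums[5],nums[9] → [5, 5, 6, 6, 5, 5, 7, 7, 7, 7, 6]
final swap nums[6],nums[10] → [5, 5, 6, 6, 5, 5, 6, 7, 7, 7, 7]; return 6

[5, 5, 6, 6, 5, 5, 6, 7, 7, 7, 7]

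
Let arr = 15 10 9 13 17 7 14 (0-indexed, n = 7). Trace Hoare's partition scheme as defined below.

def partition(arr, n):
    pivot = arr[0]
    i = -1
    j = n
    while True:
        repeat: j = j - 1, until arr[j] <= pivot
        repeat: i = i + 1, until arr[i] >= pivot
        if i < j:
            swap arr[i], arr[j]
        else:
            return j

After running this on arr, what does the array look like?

14 10 9 13 7 17 15

pivot = arr[0] = 15; i = -1, j = 7
j→6 (arr[6]=14≤15), i→0 (arr[0]=15≥15); i<j, swap → 14 10 9 13 17 7 15
j→5 (arr[5]=7≤15), i→4 (arr[4]=17≥15); i<j, swap → 14 10 9 13 7 17 15
j→4, i→5; i≥j, return j=4. arr = 14 10 9 13 7 17 15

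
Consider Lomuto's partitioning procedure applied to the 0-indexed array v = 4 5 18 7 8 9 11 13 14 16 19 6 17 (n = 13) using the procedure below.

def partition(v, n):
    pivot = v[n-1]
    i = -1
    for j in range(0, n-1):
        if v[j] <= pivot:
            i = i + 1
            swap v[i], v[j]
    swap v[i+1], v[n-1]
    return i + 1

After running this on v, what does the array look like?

pivot = v[12] = 17; i = -1
j=0: v[0]=4 ≤ 17 → i=0, swap v[0],v[0] (no change) → 4 5 18 7 8 9 11 13 14 16 19 6 17
j=1: v[1]=5 ≤ 17 → i=1, swap v[1],v[1] (no change) → 4 5 18 7 8 9 11 13 14 16 19 6 17
j=2: v[2]=18 > 17 → no swap
j=3: v[3]=7 ≤ 17 → i=2, swap v[2],v[3] → 4 5 7 18 8 9 11 13 14 16 19 6 17
j=4: v[4]=8 ≤ 17 → i=3, swap v[3],v[4] → 4 5 7 8 18 9 11 13 14 16 19 6 17
j=5: v[5]=9 ≤ 17 → i=4, swap v[4],v[5] → 4 5 7 8 9 18 11 13 14 16 19 6 17
j=6: v[6]=11 ≤ 17 → i=5, swap v[5],v[6] → 4 5 7 8 9 11 18 13 14 16 19 6 17
j=7: v[7]=13 ≤ 17 → i=6, swap v[6],v[7] → 4 5 7 8 9 11 13 18 14 16 19 6 17
j=8: v[8]=14 ≤ 17 → i=7, swap v[7],v[8] → 4 5 7 8 9 11 13 14 18 16 19 6 17
j=9: v[9]=16 ≤ 17 → i=8, swap v[8],v[9] → 4 5 7 8 9 11 13 14 16 18 19 6 17
j=10: v[10]=19 > 17 → no swap
j=11: v[11]=6 ≤ 17 → i=9, swap v[9],v[11] → 4 5 7 8 9 11 13 14 16 6 19 18 17
final swap v[10],v[12] → 4 5 7 8 9 11 13 14 16 6 17 18 19; return 10

4 5 7 8 9 11 13 14 16 6 17 18 19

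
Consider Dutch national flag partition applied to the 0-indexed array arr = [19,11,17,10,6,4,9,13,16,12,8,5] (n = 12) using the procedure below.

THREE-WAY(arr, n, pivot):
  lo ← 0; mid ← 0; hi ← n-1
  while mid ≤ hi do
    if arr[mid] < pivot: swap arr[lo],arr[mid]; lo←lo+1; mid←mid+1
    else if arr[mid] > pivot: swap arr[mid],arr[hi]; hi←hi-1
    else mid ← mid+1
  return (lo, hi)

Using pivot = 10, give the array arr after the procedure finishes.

pivot = 10; lo=0, mid=0, hi=11
arr[mid]=19>10: swap arr[0],arr[11]; hi=10 → [5,11,17,10,6,4,9,13,16,12,8,19]
arr[mid]=5<10: swap arr[0],arr[0]; lo=1,mid=1 → [5,11,17,10,6,4,9,13,16,12,8,19]
arr[mid]=11>10: swap arr[1],arr[10]; hi=9 → [5,8,17,10,6,4,9,13,16,12,11,19]
arr[mid]=8<10: swap arr[1],arr[1]; lo=2,mid=2 → [5,8,17,10,6,4,9,13,16,12,11,19]
arr[mid]=17>10: swap arr[2],arr[9]; hi=8 → [5,8,12,10,6,4,9,13,16,17,11,19]
arr[mid]=12>10: swap arr[2],arr[8]; hi=7 → [5,8,16,10,6,4,9,13,12,17,11,19]
arr[mid]=16>10: swap arr[2],arr[7]; hi=6 → [5,8,13,10,6,4,9,16,12,17,11,19]
arr[mid]=13>10: swap arr[2],arr[6]; hi=5 → [5,8,9,10,6,4,13,16,12,17,11,19]
arr[mid]=9<10: swap arr[2],arr[2]; lo=3,mid=3 → [5,8,9,10,6,4,13,16,12,17,11,19]
arr[mid]=10=10: mid=4
arr[mid]=6<10: swap arr[3],arr[4]; lo=4,mid=5 → [5,8,9,6,10,4,13,16,12,17,11,19]
arr[mid]=4<10: swap arr[4],arr[5]; lo=5,mid=6 → [5,8,9,6,4,10,13,16,12,17,11,19]
end: lo=5, hi=5; arr = [5,8,9,6,4,10,13,16,12,17,11,19]

[5,8,9,6,4,10,13,16,12,17,11,19]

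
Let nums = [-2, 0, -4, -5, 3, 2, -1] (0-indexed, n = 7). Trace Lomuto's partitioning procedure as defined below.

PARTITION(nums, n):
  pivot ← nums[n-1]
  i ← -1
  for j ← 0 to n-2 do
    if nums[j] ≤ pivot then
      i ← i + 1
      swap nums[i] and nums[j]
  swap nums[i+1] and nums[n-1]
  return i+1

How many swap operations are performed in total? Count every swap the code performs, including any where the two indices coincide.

pivot = nums[6] = -1; i = -1
j=0: nums[0]=-2 ≤ -1 → i=0, swap nums[0],nums[0] (no change) → [-2, 0, -4, -5, 3, 2, -1]
j=1: nums[1]=0 > -1 → no swap
j=2: nums[2]=-4 ≤ -1 → i=1, swap nums[1],nums[2] → [-2, -4, 0, -5, 3, 2, -1]
j=3: nums[3]=-5 ≤ -1 → i=2, swap nums[2],nums[3] → [-2, -4, -5, 0, 3, 2, -1]
j=4: nums[4]=3 > -1 → no swap
j=5: nums[5]=2 > -1 → no swap
final swap nums[3],nums[6] → [-2, -4, -5, -1, 3, 2, 0]; return 3

4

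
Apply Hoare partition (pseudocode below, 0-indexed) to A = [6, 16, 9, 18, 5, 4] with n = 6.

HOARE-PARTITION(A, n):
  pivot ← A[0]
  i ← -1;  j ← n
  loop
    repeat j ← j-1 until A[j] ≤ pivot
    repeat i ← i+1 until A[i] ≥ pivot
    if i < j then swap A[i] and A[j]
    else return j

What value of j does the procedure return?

1

pivot = A[0] = 6; i = -1, j = 6
j→5 (A[5]=4≤6), i→0 (A[0]=6≥6); i<j, swap → [4, 16, 9, 18, 5, 6]
j→4 (A[4]=5≤6), i→1 (A[1]=16≥6); i<j, swap → [4, 5, 9, 18, 16, 6]
j→1, i→2; i≥j, return j=1. A = [4, 5, 9, 18, 16, 6]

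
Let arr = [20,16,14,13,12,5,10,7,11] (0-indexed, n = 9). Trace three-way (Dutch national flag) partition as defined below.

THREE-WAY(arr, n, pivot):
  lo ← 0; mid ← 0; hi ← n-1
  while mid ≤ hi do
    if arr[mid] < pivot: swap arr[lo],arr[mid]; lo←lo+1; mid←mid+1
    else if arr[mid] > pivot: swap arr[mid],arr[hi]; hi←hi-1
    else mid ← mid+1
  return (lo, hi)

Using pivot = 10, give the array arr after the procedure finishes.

pivot = 10; lo=0, mid=0, hi=8
arr[mid]=20>10: swap arr[0],arr[8]; hi=7 → [11,16,14,13,12,5,10,7,20]
arr[mid]=11>10: swap arr[0],arr[7]; hi=6 → [7,16,14,13,12,5,10,11,20]
arr[mid]=7<10: swap arr[0],arr[0]; lo=1,mid=1 → [7,16,14,13,12,5,10,11,20]
arr[mid]=16>10: swap arr[1],arr[6]; hi=5 → [7,10,14,13,12,5,16,11,20]
arr[mid]=10=10: mid=2
arr[mid]=14>10: swap arr[2],arr[5]; hi=4 → [7,10,5,13,12,14,16,11,20]
arr[mid]=5<10: swap arr[1],arr[2]; lo=2,mid=3 → [7,5,10,13,12,14,16,11,20]
arr[mid]=13>10: swap arr[3],arr[4]; hi=3 → [7,5,10,12,13,14,16,11,20]
arr[mid]=12>10: swap arr[3],arr[3]; hi=2 → [7,5,10,12,13,14,16,11,20]
end: lo=2, hi=2; arr = [7,5,10,12,13,14,16,11,20]

[7,5,10,12,13,14,16,11,20]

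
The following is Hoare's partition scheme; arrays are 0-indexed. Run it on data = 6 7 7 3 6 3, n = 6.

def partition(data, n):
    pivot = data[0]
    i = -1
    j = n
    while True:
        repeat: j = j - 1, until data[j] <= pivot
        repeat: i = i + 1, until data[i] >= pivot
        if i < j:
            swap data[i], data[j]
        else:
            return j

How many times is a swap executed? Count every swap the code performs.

pivot=6
j stops at 5 (3), i stops at 0 (6); swap ⇒ 3 7 7 3 6 6
j stops at 4 (6), i stops at 1 (7); swap ⇒ 3 6 7 3 7 6
j stops at 3 (3), i stops at 2 (7); swap ⇒ 3 6 3 7 7 6
j stops at 2, i stops at 3; i≥j ⇒ return 2. data=3 6 3 7 7 6

3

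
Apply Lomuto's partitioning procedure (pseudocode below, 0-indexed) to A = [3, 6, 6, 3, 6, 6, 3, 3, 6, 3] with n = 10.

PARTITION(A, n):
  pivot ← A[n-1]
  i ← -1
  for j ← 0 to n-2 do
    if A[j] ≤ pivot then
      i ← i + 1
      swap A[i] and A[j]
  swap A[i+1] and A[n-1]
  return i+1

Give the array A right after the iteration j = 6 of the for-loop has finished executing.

pivot = A[9] = 3; i = -1
j=0: A[0]=3 ≤ 3 → i=0, swap A[0],A[0] (no change) → [3, 6, 6, 3, 6, 6, 3, 3, 6, 3]
j=1: A[1]=6 > 3 → no swap
j=2: A[2]=6 > 3 → no swap
j=3: A[3]=3 ≤ 3 → i=1, swap A[1],A[3] → [3, 3, 6, 6, 6, 6, 3, 3, 6, 3]
j=4: A[4]=6 > 3 → no swap
j=5: A[5]=6 > 3 → no swap
j=6: A[6]=3 ≤ 3 → i=2, swap A[2],A[6] → [3, 3, 3, 6, 6, 6, 6, 3, 6, 3]
(after j=6) A = [3, 3, 3, 6, 6, 6, 6, 3, 6, 3]

[3, 3, 3, 6, 6, 6, 6, 3, 6, 3]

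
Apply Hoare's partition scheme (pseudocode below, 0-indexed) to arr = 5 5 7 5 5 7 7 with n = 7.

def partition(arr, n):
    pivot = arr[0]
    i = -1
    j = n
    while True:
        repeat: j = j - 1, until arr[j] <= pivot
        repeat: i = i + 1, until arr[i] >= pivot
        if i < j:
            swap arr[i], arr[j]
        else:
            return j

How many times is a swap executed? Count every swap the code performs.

pivot = arr[0] = 5; i = -1, j = 7
j→4 (arr[4]=5≤5), i→0 (arr[0]=5≥5); i<j, swap → 5 5 7 5 5 7 7
j→3 (arr[3]=5≤5), i→1 (arr[1]=5≥5); i<j, swap → 5 5 7 5 5 7 7
j→1, i→2; i≥j, return j=1. arr = 5 5 7 5 5 7 7

2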